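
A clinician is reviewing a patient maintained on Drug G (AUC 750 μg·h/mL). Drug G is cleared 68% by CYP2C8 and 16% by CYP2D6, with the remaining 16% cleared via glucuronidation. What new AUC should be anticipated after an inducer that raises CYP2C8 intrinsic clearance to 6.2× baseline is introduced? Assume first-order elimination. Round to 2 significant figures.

1.7 × 10² μg·h/mL

The CYP2C8 pathway (68% of clearance) increases to 6.2× activity: 0.68 × 6.2 = 4.216.
CYP2D6 (16%) and the residual 16% are unaffected.
New clearance relative to baseline: 4.216 + 0.16 + 0.16 = 4.536.
With dosing unchanged, AUC scales as 1/CL: 750 / 4.536 = 1.7 × 10² μg·h/mL.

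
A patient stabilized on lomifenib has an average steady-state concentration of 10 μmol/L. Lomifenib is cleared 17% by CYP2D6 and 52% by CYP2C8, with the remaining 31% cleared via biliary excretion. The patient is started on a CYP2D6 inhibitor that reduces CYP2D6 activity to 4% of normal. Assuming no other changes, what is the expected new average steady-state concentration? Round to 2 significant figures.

12 μmol/L

The CYP2D6 pathway (17% of clearance) is reduced to 0.04× activity: 0.17 × 0.04 = 0.0068.
CYP2C8 (52%) and the residual 31% are unaffected.
New clearance relative to baseline: 0.0068 + 0.52 + 0.31 = 0.8368.
New average steady-state concentration = baseline ÷ relative clearance = 10 / 0.8368 = 12 μmol/L.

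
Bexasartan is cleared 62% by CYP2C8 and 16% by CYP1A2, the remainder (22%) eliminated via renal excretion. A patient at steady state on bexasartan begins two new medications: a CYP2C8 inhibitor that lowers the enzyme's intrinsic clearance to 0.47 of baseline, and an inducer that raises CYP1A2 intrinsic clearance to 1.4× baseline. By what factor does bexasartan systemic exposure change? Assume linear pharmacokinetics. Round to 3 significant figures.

The CYP2C8 pathway (62% of clearance) is reduced to 0.47× activity: 0.62 × 0.47 = 0.2914.
The CYP1A2 pathway (16% of clearance) is boosted to 1.4× activity: 0.16 × 1.4 = 0.224.
Non-CYP routes (22%) are unchanged.
Relative clearance = 0.2914 + 0.224 + 0.22 = 0.7354.
Because systemic exposure varies inversely with clearance, the combined effect is 1 / 0.7354 = 1.36.

1.36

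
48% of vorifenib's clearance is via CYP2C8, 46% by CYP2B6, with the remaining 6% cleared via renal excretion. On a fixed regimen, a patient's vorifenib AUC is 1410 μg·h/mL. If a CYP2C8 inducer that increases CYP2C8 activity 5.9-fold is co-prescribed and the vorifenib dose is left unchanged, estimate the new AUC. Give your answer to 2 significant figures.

4.2 × 10² μg·h/mL

CYP2C8: 0.48 × 5.9 = 2.832
CYP2B6: 0.46 (unchanged)
Other: 0.06 (unchanged)
New clearance relative to baseline: 2.832 + 0.46 + 0.06 = 3.352.
AUC ∝ 1/CL, so new value = 1410 / 3.352 = 4.2 × 10² μg·h/mL.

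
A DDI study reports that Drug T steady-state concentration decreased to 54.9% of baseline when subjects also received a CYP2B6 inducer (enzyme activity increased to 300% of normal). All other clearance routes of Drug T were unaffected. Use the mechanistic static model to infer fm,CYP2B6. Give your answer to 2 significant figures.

0.41

Let fm be the CYP2B6 fraction. New clearance relative to baseline = fm × 3 + (1 − fm).
Steady-state concentration ratio = 1 / (new CL fraction), so new CL fraction = 1 / 0.549 = 1.821.
fm × 3 + 1 − fm = 1.821  ⇒  fm × (3 − 1) = 0.8215  ⇒  fm = 0.41.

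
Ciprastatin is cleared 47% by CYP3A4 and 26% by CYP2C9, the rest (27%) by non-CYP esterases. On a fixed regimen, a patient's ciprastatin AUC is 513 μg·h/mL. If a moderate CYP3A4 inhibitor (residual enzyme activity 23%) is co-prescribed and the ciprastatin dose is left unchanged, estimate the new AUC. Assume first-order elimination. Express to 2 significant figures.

The CYP3A4 pathway (47% of clearance) drops to 0.23× activity: 0.47 × 0.23 = 0.1081.
CYP2C9 (26%) and the residual 27% are unaffected.
New clearance relative to baseline: 0.1081 + 0.26 + 0.27 = 0.6381.
With dosing unchanged, AUC scales as 1/CL: 513 / 0.6381 = 8.0 × 10² μg·h/mL.

8.0 × 10² μg·h/mL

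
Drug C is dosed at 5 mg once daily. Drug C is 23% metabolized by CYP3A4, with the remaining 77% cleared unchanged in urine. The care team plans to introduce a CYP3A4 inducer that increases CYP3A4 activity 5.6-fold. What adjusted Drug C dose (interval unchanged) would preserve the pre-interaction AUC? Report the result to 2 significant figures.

10 mg

CYP3A4: 0.23 × 5.6 = 1.288
Other: 0.77 (unchanged)
Relative clearance = 1.288 + 0.77 = 2.058.
To maintain the same steady-state level, dose must scale with clearance: new dose = 5 × 2.058 = 10 mg.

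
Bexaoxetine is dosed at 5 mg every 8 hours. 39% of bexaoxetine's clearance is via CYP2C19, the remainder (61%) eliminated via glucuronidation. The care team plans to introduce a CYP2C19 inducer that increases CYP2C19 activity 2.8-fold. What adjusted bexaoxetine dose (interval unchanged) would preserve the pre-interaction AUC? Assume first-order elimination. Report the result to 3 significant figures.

CYP2C19: 0.39 × 2.8 = 1.092
Other: 0.61 (unchanged)
Relative clearance = 1.092 + 0.61 = 1.702.
Css,avg = (dose rate)/CL, so holding Css fixed requires dose ∝ CL: 5 × 1.702 = 8.51 mg.

8.51 mg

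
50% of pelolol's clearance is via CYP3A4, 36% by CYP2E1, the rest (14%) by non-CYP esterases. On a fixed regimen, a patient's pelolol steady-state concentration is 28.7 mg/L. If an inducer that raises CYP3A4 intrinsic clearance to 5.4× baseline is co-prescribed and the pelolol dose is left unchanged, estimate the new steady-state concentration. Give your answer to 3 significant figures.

The CYP3A4 pathway (50% of clearance) increases to 5.4× activity: 0.5 × 5.4 = 2.7.
CYP2E1 (36%) and the residual 14% are unaffected.
Relative clearance = 2.7 + 0.36 + 0.14 = 3.2.
Steady-state concentration ∝ 1/CL, so new value = 28.7 / 3.2 = 8.97 mg/L.

8.97 mg/L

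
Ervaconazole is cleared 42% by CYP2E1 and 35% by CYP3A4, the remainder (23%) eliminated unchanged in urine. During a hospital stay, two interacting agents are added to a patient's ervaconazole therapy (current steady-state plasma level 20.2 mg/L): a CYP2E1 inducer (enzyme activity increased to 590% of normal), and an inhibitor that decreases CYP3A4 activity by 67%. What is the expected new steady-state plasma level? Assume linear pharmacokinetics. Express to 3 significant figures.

7.15 mg/L

CYP2E1: 0.42 × 5.9 = 2.478
CYP3A4: 0.35 × 0.33 = 0.1155
Other: 0.23 (unchanged)
CL_new/CL_old = 2.478 + 0.1155 + 0.23 = 2.8235.
Dividing the baseline by the relative clearance: 20.2 / 2.8235 = 7.15 mg/L.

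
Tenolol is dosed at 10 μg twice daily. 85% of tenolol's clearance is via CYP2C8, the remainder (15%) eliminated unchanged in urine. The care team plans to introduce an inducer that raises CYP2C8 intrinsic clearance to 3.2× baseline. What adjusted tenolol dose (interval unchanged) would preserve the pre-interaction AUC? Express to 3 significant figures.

28.7 μg

The CYP2C8 pathway (85% of clearance) rises to 3.2× activity: 0.85 × 3.2 = 2.72.
Non-CYP routes (15%) are unchanged.
CL_new/CL_old = 2.72 + 0.15 = 2.87.
To maintain the same steady-state level, dose must scale with clearance: new dose = 10 × 2.87 = 28.7 μg.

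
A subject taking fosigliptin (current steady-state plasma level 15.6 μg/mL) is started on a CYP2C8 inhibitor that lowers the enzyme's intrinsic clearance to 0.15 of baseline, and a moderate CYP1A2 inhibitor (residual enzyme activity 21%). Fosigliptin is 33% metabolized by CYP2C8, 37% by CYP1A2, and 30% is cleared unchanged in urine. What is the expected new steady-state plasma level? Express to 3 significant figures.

36.5 μg/mL

The CYP2C8 pathway (33% of clearance) falls to 0.15× activity: 0.33 × 0.15 = 0.0495.
The CYP1A2 pathway (37% of clearance) drops to 0.21× activity: 0.37 × 0.21 = 0.0777.
Non-CYP routes (30%) are unchanged.
New clearance relative to baseline: 0.0495 + 0.0777 + 0.3 = 0.4272.
Dividing the baseline by the relative clearance: 15.6 / 0.4272 = 36.5 μg/mL.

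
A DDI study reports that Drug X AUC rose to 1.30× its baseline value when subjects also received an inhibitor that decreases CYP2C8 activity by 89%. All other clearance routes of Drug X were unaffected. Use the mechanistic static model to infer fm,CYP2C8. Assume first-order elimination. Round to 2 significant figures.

Let fm be the CYP2C8 fraction. New clearance relative to baseline = fm × 0.11 + (1 − fm).
AUC ratio = 1 / (new CL fraction), so new CL fraction = 1 / 1.30 = 0.7692.
fm × 0.11 + 1 − fm = 0.7692  ⇒  fm × (0.11 − 1) = −0.2308  ⇒  fm = 0.26.

0.26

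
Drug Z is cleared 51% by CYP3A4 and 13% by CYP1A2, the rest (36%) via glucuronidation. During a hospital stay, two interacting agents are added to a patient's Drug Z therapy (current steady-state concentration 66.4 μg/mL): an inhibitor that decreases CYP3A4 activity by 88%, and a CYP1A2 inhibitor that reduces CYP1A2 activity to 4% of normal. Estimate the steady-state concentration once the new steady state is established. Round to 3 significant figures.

CYP3A4: 0.51 × 0.12 = 0.0612
CYP1A2: 0.13 × 0.04 = 0.0052
Other: 0.36 (unchanged)
New clearance relative to baseline: 0.0612 + 0.0052 + 0.36 = 0.4264.
New steady-state concentration = 66.4 / 0.4264 = 156 μg/mL (concentration scales inversely with clearance).

156 μg/mL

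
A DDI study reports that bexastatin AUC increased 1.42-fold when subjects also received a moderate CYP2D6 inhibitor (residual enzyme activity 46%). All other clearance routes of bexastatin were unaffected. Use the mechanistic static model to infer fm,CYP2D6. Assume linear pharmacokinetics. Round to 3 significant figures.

0.548

CL'/CL = 1 / 1.42 = 0.7042
0.46·fm + (1 − fm) = 0.7042
fm = (0.7042 − 1) / (0.46 − 1) = 0.548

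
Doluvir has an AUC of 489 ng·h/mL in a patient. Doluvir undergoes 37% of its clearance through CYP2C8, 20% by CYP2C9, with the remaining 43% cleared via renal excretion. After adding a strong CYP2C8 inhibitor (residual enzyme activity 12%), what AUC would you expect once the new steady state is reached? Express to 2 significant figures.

7.3 × 10² ng·h/mL

The CYP2C8 pathway (37% of clearance) drops to 0.12× activity: 0.37 × 0.12 = 0.0444.
CYP2C9 (20%) and the residual 43% are unaffected.
CL_new/CL_old = 0.0444 + 0.2 + 0.43 = 0.6744.
With dosing unchanged, AUC scales as 1/CL: 489 / 0.6744 = 7.3 × 10² ng·h/mL.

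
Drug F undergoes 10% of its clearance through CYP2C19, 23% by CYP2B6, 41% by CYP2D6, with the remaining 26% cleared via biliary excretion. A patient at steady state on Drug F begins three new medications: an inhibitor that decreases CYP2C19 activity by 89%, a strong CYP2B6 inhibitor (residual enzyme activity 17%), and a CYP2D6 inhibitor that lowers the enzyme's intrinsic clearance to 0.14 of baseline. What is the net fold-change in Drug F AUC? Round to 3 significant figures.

The CYP2C19 pathway (10% of clearance) drops to 0.11× activity: 0.1 × 0.11 = 0.011.
The CYP2B6 pathway (23% of clearance) is reduced to 0.17× activity: 0.23 × 0.17 = 0.0391.
The CYP2D6 pathway (41% of clearance) drops to 0.14× activity: 0.41 × 0.14 = 0.0574.
The remaining 26% of clearance is unaffected.
CL_new/CL_old = 0.011 + 0.0391 + 0.0574 + 0.26 = 0.3675.
AUC ∝ 1/CL: fold-change = 1 / 0.3675 = 2.72.

2.72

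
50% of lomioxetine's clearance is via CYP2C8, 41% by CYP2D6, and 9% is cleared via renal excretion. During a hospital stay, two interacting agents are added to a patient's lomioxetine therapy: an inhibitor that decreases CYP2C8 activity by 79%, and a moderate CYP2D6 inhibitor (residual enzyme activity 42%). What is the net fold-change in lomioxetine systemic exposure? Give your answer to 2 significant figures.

2.7

The CYP2C8 pathway (50% of clearance) falls to 0.21× activity: 0.5 × 0.21 = 0.105.
The CYP2D6 pathway (41% of clearance) falls to 0.42× activity: 0.41 × 0.42 = 0.1722.
The remaining 9% of clearance is unaffected.
New clearance relative to baseline: 0.105 + 0.1722 + 0.09 = 0.3672.
Net systemic exposure ratio = 1 / 0.3672 = 2.7.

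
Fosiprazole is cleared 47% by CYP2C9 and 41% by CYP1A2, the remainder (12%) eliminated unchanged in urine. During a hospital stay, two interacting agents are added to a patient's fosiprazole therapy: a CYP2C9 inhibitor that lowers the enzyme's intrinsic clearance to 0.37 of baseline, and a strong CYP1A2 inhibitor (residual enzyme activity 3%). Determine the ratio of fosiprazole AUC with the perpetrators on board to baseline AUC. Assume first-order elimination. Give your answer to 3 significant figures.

The CYP2C9 pathway (47% of clearance) drops to 0.37× activity: 0.47 × 0.37 = 0.1739.
The CYP1A2 pathway (41% of clearance) is reduced to 0.03× activity: 0.41 × 0.03 = 0.0123.
Non-CYP routes (12%) are unchanged.
CL_new/CL_old = 0.1739 + 0.0123 + 0.12 = 0.3062.
AUC ∝ 1/CL: fold-change = 1 / 0.3062 = 3.27.

3.27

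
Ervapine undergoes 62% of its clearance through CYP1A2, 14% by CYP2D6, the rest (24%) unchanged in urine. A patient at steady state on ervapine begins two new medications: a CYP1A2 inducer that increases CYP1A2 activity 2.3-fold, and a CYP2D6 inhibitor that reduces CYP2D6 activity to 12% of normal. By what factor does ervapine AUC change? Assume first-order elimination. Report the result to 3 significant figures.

The CYP1A2 pathway (62% of clearance) increases to 2.3× activity: 0.62 × 2.3 = 1.426.
The CYP2D6 pathway (14% of clearance) drops to 0.12× activity: 0.14 × 0.12 = 0.0168.
The remaining 24% of clearance is unaffected.
CL_new/CL_old = 1.426 + 0.0168 + 0.24 = 1.6828.
Because AUC varies inversely with clearance, the combined effect is 1 / 1.6828 = 0.594.

0.594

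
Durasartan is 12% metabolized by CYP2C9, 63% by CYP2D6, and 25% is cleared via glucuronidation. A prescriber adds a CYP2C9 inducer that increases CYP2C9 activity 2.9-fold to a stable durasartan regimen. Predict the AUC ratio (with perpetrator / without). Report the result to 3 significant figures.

0.814

The CYP2C9 pathway (12% of clearance) is boosted to 2.9× activity: 0.12 × 2.9 = 0.348.
CYP2D6 (63%) and the residual 25% are unaffected.
New clearance relative to baseline: 0.348 + 0.63 + 0.25 = 1.228.
Since AUC ∝ 1/CL, the ratio is 1 / 1.228 = 0.814.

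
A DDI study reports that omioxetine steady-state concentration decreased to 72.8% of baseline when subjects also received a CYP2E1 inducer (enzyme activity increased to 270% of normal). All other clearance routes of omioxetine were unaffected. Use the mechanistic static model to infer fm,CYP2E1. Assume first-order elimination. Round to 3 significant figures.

CL'/CL = 1 / 0.728 = 1.374
2.7·fm + (1 − fm) = 1.374
fm = (1.374 − 1) / (2.7 − 1) = 0.220

0.220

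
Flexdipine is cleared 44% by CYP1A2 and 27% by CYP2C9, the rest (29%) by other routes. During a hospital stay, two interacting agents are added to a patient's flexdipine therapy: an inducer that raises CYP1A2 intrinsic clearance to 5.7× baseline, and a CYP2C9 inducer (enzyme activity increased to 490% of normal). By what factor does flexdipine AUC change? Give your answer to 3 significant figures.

The CYP1A2 pathway (44% of clearance) rises to 5.7× activity: 0.44 × 5.7 = 2.508.
The CYP2C9 pathway (27% of clearance) increases to 4.9× activity: 0.27 × 4.9 = 1.323.
Non-CYP routes (29%) are unchanged.
CL_new/CL_old = 2.508 + 1.323 + 0.29 = 4.121.
Net AUC ratio = 1 / 4.121 = 0.243.

0.243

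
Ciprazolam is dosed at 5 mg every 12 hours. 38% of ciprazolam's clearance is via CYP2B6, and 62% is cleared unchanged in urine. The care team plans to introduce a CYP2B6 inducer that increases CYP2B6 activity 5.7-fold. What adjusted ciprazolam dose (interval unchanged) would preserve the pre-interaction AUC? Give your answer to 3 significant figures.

CYP2B6: 0.38 × 5.7 = 2.166
Other: 0.62 (unchanged)
Relative clearance = 2.166 + 0.62 = 2.786.
Css,avg = (dose rate)/CL, so holding Css fixed requires dose ∝ CL: 5 × 2.786 = 13.9 mg.

13.9 mg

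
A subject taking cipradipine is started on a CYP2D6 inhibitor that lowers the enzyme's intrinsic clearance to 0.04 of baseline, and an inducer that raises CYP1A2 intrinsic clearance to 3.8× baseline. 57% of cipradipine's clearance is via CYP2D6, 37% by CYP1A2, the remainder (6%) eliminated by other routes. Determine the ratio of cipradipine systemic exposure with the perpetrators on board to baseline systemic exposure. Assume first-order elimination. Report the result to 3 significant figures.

0.672

The CYP2D6 pathway (57% of clearance) falls to 0.04× activity: 0.57 × 0.04 = 0.0228.
The CYP1A2 pathway (37% of clearance) increases to 3.8× activity: 0.37 × 3.8 = 1.406.
Non-CYP routes (6%) are unchanged.
Relative clearance = 0.0228 + 1.406 + 0.06 = 1.4888.
Systemic exposure ∝ 1/CL: fold-change = 1 / 1.4888 = 0.672.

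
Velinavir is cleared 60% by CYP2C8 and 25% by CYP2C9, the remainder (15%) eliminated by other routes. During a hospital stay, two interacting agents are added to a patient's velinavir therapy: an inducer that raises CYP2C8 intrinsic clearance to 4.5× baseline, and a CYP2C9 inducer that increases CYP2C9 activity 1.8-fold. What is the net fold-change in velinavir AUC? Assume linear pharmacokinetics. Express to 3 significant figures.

CYP2C8: 0.6 × 4.5 = 2.7
CYP2C9: 0.25 × 1.8 = 0.45
Other: 0.15 (unchanged)
CL_new/CL_old = 2.7 + 0.45 + 0.15 = 3.3.
Because AUC varies inversely with clearance, the combined effect is 1 / 3.3 = 0.303.

0.303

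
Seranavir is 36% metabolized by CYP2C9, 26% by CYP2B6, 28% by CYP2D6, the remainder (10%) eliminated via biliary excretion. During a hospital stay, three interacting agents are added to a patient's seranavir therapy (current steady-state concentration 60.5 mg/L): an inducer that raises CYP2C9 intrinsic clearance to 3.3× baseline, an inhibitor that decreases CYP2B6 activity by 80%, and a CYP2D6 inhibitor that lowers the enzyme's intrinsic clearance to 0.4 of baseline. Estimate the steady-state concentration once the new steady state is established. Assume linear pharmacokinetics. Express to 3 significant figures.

41.7 mg/L

The CYP2C9 pathway (36% of clearance) is boosted to 3.3× activity: 0.36 × 3.3 = 1.188.
The CYP2B6 pathway (26% of clearance) falls to 0.2× activity: 0.26 × 0.2 = 0.052.
The CYP2D6 pathway (28% of clearance) falls to 0.4× activity: 0.28 × 0.4 = 0.112.
The remaining 10% of clearance is unaffected.
CL_new/CL_old = 1.188 + 0.052 + 0.112 + 0.1 = 1.452.
New steady-state concentration = 60.5 / 1.452 = 41.7 mg/L (concentration scales inversely with clearance).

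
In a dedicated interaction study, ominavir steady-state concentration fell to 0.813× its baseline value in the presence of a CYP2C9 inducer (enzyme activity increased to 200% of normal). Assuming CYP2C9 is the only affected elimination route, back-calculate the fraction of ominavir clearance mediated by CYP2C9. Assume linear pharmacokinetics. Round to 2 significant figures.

Write x for the fraction cleared via CYP2C9. The observed steady-state concentration change means clearance rose to 1/0.813 = 1.23 of baseline.
Setting x·2 + (1 − x) = 1.23 and solving: x = (1.23 − 1)/(2 − 1) = 0.23.

0.23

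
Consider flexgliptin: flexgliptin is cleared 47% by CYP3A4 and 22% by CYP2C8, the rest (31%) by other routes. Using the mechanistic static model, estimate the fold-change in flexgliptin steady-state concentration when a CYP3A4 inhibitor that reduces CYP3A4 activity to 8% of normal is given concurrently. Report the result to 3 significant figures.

The CYP3A4 pathway (47% of clearance) is reduced to 0.08× activity: 0.47 × 0.08 = 0.0376.
CYP2C8 (22%) and the residual 31% are unaffected.
CL_new/CL_old = 0.0376 + 0.22 + 0.31 = 0.5676.
Since steady-state concentration ∝ 1/CL, the ratio is 1 / 0.5676 = 1.76.

1.76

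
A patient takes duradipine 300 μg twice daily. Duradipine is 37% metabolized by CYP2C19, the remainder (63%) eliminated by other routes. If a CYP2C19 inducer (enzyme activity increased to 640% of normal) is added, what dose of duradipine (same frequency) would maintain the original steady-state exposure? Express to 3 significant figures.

899 μg

The CYP2C19 pathway (37% of clearance) is boosted to 6.4× activity: 0.37 × 6.4 = 2.368.
Non-CYP routes (63%) are unchanged.
CL_new/CL_old = 2.368 + 0.63 = 2.998.
To maintain the same steady-state level, dose must scale with clearance: new dose = 300 × 2.998 = 899 μg.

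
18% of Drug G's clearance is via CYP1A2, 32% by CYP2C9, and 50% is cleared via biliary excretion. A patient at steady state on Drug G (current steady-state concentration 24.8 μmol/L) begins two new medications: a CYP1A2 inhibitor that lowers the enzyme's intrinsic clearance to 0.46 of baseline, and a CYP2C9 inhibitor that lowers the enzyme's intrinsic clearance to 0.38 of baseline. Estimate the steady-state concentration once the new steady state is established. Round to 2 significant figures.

The CYP1A2 pathway (18% of clearance) drops to 0.46× activity: 0.18 × 0.46 = 0.0828.
The CYP2C9 pathway (32% of clearance) is reduced to 0.38× activity: 0.32 × 0.38 = 0.1216.
The remaining 50% of clearance is unaffected.
New clearance relative to baseline: 0.0828 + 0.1216 + 0.5 = 0.7044.
New steady-state concentration = 24.8 / 0.7044 = 35 μmol/L (concentration scales inversely with clearance).

35 μmol/L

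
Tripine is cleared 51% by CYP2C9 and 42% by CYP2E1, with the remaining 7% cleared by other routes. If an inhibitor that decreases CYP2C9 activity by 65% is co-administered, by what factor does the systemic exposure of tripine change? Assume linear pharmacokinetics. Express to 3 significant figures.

1.50

The CYP2C9 pathway (51% of clearance) is reduced to 0.35× activity: 0.51 × 0.35 = 0.1785.
CYP2E1 (42%) and the residual 7% are unaffected.
New clearance relative to baseline: 0.1785 + 0.42 + 0.07 = 0.6685.
Since systemic exposure ∝ 1/CL, the ratio is 1 / 0.6685 = 1.50.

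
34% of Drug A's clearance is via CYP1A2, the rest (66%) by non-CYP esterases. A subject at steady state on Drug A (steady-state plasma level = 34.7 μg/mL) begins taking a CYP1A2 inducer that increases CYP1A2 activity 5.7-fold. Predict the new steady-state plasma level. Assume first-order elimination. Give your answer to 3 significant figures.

13.4 μg/mL

The CYP1A2 pathway (34% of clearance) rises to 5.7× activity: 0.34 × 5.7 = 1.938.
Non-CYP routes (66%) are unchanged.
New clearance relative to baseline: 1.938 + 0.66 = 2.598.
With dosing unchanged, steady-state plasma level scales as 1/CL: 34.7 / 2.598 = 13.4 μg/mL.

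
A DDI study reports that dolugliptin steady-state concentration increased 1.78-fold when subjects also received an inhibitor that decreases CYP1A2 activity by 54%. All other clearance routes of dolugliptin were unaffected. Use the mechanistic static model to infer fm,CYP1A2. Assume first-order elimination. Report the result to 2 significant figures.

CL'/CL = 1 / 1.78 = 0.5618
0.46·fm + (1 − fm) = 0.5618
fm = (0.5618 − 1) / (0.46 − 1) = 0.81

0.81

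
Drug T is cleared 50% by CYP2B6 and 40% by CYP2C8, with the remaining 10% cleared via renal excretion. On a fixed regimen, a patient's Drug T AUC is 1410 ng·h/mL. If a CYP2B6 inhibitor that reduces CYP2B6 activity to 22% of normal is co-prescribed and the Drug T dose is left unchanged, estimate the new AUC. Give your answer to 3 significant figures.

2.31 × 10³ ng·h/mL

CYP2B6: 0.5 × 0.22 = 0.11
CYP2C8: 0.4 (unchanged)
Other: 0.1 (unchanged)
Relative clearance = 0.11 + 0.4 + 0.1 = 0.61.
With dosing unchanged, AUC scales as 1/CL: 1410 / 0.61 = 2.31 × 10³ ng·h/mL.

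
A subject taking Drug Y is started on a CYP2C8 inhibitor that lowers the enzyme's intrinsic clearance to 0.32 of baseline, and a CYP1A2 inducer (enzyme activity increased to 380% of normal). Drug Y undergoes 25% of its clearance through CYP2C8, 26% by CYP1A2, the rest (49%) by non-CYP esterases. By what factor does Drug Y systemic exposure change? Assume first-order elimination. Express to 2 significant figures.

CYP2C8: 0.25 × 0.32 = 0.08
CYP1A2: 0.26 × 3.8 = 0.988
Other: 0.49 (unchanged)
CL_new/CL_old = 0.08 + 0.988 + 0.49 = 1.558.
Net systemic exposure ratio = 1 / 1.558 = 0.64.

0.64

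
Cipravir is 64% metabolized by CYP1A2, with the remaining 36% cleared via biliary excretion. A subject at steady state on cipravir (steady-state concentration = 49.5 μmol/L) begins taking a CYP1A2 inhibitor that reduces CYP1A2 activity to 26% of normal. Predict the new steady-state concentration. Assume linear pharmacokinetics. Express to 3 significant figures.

The CYP1A2 pathway (64% of clearance) falls to 0.26× activity: 0.64 × 0.26 = 0.1664.
Non-CYP routes (36%) are unchanged.
Relative clearance = 0.1664 + 0.36 = 0.5264.
New steady-state concentration = baseline ÷ relative clearance = 49.5 / 0.5264 = 94.0 μmol/L.

94.0 μmol/L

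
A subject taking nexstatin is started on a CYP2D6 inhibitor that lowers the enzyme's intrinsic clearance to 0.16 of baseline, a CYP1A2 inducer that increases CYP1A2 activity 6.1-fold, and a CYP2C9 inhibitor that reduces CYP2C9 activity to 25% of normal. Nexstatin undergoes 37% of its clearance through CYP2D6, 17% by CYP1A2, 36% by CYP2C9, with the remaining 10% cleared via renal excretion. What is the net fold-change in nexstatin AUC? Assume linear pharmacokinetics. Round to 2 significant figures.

0.78

CYP2D6: 0.37 × 0.16 = 0.0592
CYP1A2: 0.17 × 6.1 = 1.037
CYP2C9: 0.36 × 0.25 = 0.09
Other: 0.1 (unchanged)
CL_new/CL_old = 0.0592 + 1.037 + 0.09 + 0.1 = 1.2862.
Because AUC varies inversely with clearance, the combined effect is 1 / 1.2862 = 0.78.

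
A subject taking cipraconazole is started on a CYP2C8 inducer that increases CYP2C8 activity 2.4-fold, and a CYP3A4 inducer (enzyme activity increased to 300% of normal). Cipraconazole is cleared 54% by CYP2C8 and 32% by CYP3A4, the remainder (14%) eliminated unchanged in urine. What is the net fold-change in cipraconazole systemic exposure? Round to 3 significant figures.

The CYP2C8 pathway (54% of clearance) is boosted to 2.4× activity: 0.54 × 2.4 = 1.296.
The CYP3A4 pathway (32% of clearance) rises to 3× activity: 0.32 × 3 = 0.96.
The remaining 14% of clearance is unaffected.
CL_new/CL_old = 1.296 + 0.96 + 0.14 = 2.396.
Systemic exposure ∝ 1/CL: fold-change = 1 / 2.396 = 0.417.

0.417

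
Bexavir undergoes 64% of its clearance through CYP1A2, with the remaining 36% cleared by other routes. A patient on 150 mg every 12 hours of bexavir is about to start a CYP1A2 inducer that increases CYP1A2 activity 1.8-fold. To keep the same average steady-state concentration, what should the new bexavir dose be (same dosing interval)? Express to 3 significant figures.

227 mg

The CYP1A2 pathway (64% of clearance) rises to 1.8× activity: 0.64 × 1.8 = 1.152.
The remaining 36% of clearance is unaffected.
Relative clearance = 1.152 + 0.36 = 1.512.
Exposure is unchanged when dose changes in proportion to clearance. New dose = 150 mg × 1.512 = 227 mg.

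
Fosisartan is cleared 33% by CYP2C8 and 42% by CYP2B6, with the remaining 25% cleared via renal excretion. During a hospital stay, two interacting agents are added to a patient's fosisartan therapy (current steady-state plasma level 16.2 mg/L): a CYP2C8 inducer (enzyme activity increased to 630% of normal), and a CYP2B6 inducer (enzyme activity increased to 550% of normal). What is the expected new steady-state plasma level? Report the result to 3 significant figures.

The CYP2C8 pathway (33% of clearance) rises to 6.3× activity: 0.33 × 6.3 = 2.079.
The CYP2B6 pathway (42% of clearance) rises to 5.5× activity: 0.42 × 5.5 = 2.31.
The remaining 25% of clearance is unaffected.
CL_new/CL_old = 2.079 + 2.31 + 0.25 = 4.639.
Dividing the baseline by the relative clearance: 16.2 / 4.639 = 3.49 mg/L.

3.49 mg/L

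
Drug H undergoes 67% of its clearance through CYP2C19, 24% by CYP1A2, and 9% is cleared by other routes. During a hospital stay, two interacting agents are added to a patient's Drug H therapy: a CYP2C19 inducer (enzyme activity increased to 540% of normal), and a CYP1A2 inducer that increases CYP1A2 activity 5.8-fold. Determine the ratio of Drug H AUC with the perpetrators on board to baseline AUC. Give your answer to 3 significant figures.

0.196

The CYP2C19 pathway (67% of clearance) increases to 5.4× activity: 0.67 × 5.4 = 3.618.
The CYP1A2 pathway (24% of clearance) is boosted to 5.8× activity: 0.24 × 5.8 = 1.392.
The remaining 9% of clearance is unaffected.
New clearance relative to baseline: 3.618 + 1.392 + 0.09 = 5.1.
AUC ∝ 1/CL: fold-change = 1 / 5.1 = 0.196.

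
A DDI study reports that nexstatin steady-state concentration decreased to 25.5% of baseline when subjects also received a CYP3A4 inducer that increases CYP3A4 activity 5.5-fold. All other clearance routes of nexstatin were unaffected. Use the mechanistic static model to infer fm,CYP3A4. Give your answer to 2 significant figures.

0.65

CL'/CL = 1 / 0.255 = 3.922
5.5·fm + (1 − fm) = 3.922
fm = (3.922 − 1) / (5.5 − 1) = 0.65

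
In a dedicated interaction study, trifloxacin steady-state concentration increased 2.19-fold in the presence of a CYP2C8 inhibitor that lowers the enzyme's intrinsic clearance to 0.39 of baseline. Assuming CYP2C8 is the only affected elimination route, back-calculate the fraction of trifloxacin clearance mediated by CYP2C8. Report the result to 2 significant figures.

0.89

CL'/CL = 1 / 2.19 = 0.4566
0.39·fm + (1 − fm) = 0.4566
fm = (0.4566 − 1) / (0.39 − 1) = 0.89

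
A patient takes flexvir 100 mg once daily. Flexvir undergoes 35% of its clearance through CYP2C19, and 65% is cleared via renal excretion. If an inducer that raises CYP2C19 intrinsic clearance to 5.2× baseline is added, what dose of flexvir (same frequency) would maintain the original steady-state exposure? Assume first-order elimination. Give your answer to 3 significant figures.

The CYP2C19 pathway (35% of clearance) is boosted to 5.2× activity: 0.35 × 5.2 = 1.82.
The remaining 65% of clearance is unaffected.
Relative clearance = 1.82 + 0.65 = 2.47.
To maintain the same steady-state level, dose must scale with clearance: new dose = 100 × 2.47 = 247 mg.

247 mg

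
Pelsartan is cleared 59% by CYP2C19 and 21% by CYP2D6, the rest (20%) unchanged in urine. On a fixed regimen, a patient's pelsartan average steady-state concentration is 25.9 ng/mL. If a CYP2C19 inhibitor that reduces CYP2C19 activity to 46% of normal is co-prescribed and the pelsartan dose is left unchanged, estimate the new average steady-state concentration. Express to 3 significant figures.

38.0 ng/mL

CYP2C19: 0.59 × 0.46 = 0.2714
CYP2D6: 0.21 (unchanged)
Other: 0.2 (unchanged)
New clearance relative to baseline: 0.2714 + 0.21 + 0.2 = 0.6814.
With dosing unchanged, average steady-state concentration scales as 1/CL: 25.9 / 0.6814 = 38.0 ng/mL.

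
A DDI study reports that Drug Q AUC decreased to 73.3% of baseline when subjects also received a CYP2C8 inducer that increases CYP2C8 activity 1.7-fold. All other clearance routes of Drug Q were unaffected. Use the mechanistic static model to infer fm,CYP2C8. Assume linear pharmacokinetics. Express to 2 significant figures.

0.52

Call the CYP2C8 fraction fm. After the interaction, CL_new/CL_old = fm × 1.7 + (1 − fm).
AUC ratio = 1 / (new CL fraction), so new CL fraction = 1 / 0.733 = 1.364.
fm × 1.7 + 1 − fm = 1.364  ⇒  fm × (1.7 − 1) = 0.3643  ⇒  fm = 0.52.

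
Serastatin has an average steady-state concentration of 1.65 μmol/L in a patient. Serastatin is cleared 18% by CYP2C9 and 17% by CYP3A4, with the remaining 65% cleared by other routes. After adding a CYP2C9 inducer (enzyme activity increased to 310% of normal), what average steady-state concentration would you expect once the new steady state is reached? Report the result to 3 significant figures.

1.20 μmol/L

The CYP2C9 pathway (18% of clearance) is boosted to 3.1× activity: 0.18 × 3.1 = 0.558.
CYP3A4 (17%) and the residual 65% are unaffected.
Relative clearance = 0.558 + 0.17 + 0.65 = 1.378.
New average steady-state concentration = baseline ÷ relative clearance = 1.65 / 1.378 = 1.20 μmol/L.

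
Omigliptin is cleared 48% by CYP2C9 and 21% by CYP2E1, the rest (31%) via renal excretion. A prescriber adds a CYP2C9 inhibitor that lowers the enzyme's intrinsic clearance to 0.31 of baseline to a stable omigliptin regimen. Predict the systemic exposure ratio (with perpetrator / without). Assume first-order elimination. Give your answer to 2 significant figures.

1.5

The CYP2C9 pathway (48% of clearance) is reduced to 0.31× activity: 0.48 × 0.31 = 0.1488.
CYP2E1 (21%) and the residual 31% are unaffected.
CL_new/CL_old = 0.1488 + 0.21 + 0.31 = 0.6688.
Systemic exposure is inversely proportional to clearance, so the fold-change is 1 / 0.6688 = 1.5.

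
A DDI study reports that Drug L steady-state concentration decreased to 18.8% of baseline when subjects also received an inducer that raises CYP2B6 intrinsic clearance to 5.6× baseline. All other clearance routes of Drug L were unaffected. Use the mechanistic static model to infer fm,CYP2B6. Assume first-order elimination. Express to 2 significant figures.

Call the CYP2B6 fraction fm. After the interaction, CL_new/CL_old = fm × 5.6 + (1 − fm).
Steady-state concentration ratio = 1 / (new CL fraction), so new CL fraction = 1 / 0.188 = 5.319.
fm × 5.6 + 1 − fm = 5.319  ⇒  fm × (5.6 − 1) = 4.319  ⇒  fm = 0.94.

0.94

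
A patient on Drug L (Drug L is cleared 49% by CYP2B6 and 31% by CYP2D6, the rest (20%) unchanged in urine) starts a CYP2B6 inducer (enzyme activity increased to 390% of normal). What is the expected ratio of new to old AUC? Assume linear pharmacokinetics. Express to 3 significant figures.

0.413

The CYP2B6 pathway (49% of clearance) rises to 3.9× activity: 0.49 × 3.9 = 1.911.
CYP2D6 (31%) and the residual 20% are unaffected.
New clearance relative to baseline: 1.911 + 0.31 + 0.2 = 2.421.
AUC is inversely proportional to clearance, so the fold-change is 1 / 2.421 = 0.413.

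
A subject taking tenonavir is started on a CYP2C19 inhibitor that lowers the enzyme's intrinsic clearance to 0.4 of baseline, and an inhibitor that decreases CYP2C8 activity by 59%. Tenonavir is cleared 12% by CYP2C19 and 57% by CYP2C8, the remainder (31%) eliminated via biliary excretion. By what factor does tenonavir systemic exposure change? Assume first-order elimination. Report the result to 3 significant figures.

The CYP2C19 pathway (12% of clearance) is reduced to 0.4× activity: 0.12 × 0.4 = 0.048.
The CYP2C8 pathway (57% of clearance) drops to 0.41× activity: 0.57 × 0.41 = 0.2337.
The remaining 31% of clearance is unaffected.
CL_new/CL_old = 0.048 + 0.2337 + 0.31 = 0.5917.
Net systemic exposure ratio = 1 / 0.5917 = 1.69.

1.69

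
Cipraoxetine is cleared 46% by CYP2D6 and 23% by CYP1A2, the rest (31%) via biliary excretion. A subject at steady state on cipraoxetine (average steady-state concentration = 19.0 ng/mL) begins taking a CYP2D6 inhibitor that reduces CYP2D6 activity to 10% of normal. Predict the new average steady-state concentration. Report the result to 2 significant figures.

32 ng/mL

The CYP2D6 pathway (46% of clearance) falls to 0.1× activity: 0.46 × 0.1 = 0.046.
CYP1A2 (23%) and the residual 31% are unaffected.
New clearance relative to baseline: 0.046 + 0.23 + 0.31 = 0.586.
With dosing unchanged, average steady-state concentration scales as 1/CL: 19.0 / 0.586 = 32 ng/mL.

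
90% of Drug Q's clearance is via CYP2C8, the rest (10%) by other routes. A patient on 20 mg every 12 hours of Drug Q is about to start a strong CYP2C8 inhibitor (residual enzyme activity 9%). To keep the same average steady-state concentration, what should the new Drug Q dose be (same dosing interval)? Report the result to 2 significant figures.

CYP2C8: 0.9 × 0.09 = 0.081
Other: 0.1 (unchanged)
CL_new/CL_old = 0.081 + 0.1 = 0.181.
To maintain the same steady-state level, dose must scale with clearance: new dose = 20 × 0.181 = 3.6 mg.

3.6 mg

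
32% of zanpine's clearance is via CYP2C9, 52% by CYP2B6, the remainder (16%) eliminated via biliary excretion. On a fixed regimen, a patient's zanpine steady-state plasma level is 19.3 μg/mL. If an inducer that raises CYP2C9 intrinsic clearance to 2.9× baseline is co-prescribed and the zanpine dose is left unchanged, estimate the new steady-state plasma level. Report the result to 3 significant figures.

The CYP2C9 pathway (32% of clearance) rises to 2.9× activity: 0.32 × 2.9 = 0.928.
CYP2B6 (52%) and the residual 16% are unaffected.
Relative clearance = 0.928 + 0.52 + 0.16 = 1.608.
Steady-state plasma level ∝ 1/CL, so new value = 19.3 / 1.608 = 12.0 μg/mL.

12.0 μg/mL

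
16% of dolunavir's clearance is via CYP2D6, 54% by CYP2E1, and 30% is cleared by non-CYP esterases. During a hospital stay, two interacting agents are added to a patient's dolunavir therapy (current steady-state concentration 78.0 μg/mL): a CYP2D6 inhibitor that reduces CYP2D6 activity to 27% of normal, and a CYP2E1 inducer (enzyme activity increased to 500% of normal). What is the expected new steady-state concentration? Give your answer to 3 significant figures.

The CYP2D6 pathway (16% of clearance) falls to 0.27× activity: 0.16 × 0.27 = 0.0432.
The CYP2E1 pathway (54% of clearance) increases to 5× activity: 0.54 × 5 = 2.7.
Non-CYP routes (30%) are unchanged.
CL_new/CL_old = 0.0432 + 2.7 + 0.3 = 3.0432.
Steady-state concentration ∝ 1/CL: new value = 78.0 / 3.0432 = 25.6 μg/mL.

25.6 μg/mL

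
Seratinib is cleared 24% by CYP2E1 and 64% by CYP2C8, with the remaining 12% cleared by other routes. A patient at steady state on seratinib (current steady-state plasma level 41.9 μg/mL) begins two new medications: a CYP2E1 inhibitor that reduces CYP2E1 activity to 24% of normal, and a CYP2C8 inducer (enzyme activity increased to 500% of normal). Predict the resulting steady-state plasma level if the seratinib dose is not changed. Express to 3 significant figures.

The CYP2E1 pathway (24% of clearance) is reduced to 0.24× activity: 0.24 × 0.24 = 0.0576.
The CYP2C8 pathway (64% of clearance) increases to 5× activity: 0.64 × 5 = 3.2.
The remaining 12% of clearance is unaffected.
New clearance relative to baseline: 0.0576 + 3.2 + 0.12 = 3.3776.
Steady-state plasma level ∝ 1/CL: new value = 41.9 / 3.3776 = 12.4 μg/mL.

12.4 μg/mL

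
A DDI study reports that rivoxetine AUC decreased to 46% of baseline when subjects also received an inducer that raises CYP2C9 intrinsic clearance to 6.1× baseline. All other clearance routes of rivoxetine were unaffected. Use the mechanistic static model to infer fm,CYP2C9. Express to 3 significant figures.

Let x = fm,CYP2C9. Because AUC ∝ 1/CL, relative clearance rose to 1/0.460 = 2.174.
Only the CYP2C9 route changed, so 2.174 = x·6.1 + (1 − x), giving x = 0.230.

0.230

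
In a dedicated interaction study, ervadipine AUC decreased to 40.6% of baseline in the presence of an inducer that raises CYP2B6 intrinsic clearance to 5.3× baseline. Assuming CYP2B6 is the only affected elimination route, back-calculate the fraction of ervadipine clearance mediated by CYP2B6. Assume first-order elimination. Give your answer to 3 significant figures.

0.340

Write x for the fraction cleared via CYP2B6. The observed AUC change means clearance rose to 1/0.406 = 2.463 of baseline.
Only the CYP2B6 route changed, so 2.463 = x·5.3 + (1 − x), giving x = 0.340.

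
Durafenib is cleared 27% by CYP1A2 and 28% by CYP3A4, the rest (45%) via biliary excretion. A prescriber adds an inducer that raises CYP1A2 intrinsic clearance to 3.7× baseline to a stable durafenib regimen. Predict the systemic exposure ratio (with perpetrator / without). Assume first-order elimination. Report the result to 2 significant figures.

CYP1A2: 0.27 × 3.7 = 0.999
CYP3A4: 0.28 (unchanged)
Other: 0.45 (unchanged)
New clearance relative to baseline: 0.999 + 0.28 + 0.45 = 1.729.
Systemic exposure ratio = CL_old/CL_new = 1 / 1.729 = 0.58.

0.58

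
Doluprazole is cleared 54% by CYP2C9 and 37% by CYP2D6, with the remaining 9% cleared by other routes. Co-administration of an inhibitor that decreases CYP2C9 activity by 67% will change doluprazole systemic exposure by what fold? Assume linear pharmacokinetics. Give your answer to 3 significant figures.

1.57

The CYP2C9 pathway (54% of clearance) is reduced to 0.33× activity: 0.54 × 0.33 = 0.1782.
CYP2D6 (37%) and the residual 9% are unaffected.
Relative clearance = 0.1782 + 0.37 + 0.09 = 0.6382.
Since systemic exposure ∝ 1/CL, the ratio is 1 / 0.6382 = 1.57.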